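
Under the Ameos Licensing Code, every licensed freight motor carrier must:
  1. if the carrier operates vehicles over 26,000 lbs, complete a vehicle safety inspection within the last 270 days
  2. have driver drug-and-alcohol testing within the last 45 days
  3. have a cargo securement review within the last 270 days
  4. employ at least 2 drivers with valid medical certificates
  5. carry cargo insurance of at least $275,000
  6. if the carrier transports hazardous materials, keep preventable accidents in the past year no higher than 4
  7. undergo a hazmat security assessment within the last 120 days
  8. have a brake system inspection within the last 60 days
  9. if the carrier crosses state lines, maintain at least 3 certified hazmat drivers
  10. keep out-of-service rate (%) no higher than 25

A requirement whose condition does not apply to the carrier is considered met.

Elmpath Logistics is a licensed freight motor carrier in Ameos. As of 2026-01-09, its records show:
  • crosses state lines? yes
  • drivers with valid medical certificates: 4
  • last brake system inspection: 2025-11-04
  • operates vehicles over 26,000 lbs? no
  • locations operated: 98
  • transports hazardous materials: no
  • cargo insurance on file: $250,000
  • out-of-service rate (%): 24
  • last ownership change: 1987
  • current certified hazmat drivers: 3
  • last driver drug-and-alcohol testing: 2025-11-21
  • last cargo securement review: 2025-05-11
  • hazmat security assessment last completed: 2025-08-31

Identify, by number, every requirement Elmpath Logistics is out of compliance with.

2, 5, 7, 8

1. condition 'operates vehicles over 26,000 lbs' does not hold → requirement n/a → met
2. driver drug-and-alcohol testing 49 days ago vs limit 45 → not met
3. cargo securement review 243 days ago vs limit 270 → met
4. drivers with valid medical certificates 4 ≥ 2 → met
5. cargo insurance $250,000 < $275,000 → not met
6. condition 'transports hazardous materials' does not hold → requirement n/a → met
7. hazmat security assessment 131 days ago vs limit 120 → not met
8. brake system inspection 66 days ago vs limit 60 → not met
9. condition 'crosses state lines' holds; certified hazmat drivers 3 ≥ 3 → met
10. out-of-service rate (%) 24 ≤ 25 → met
Not met: 2, 5, 7, 8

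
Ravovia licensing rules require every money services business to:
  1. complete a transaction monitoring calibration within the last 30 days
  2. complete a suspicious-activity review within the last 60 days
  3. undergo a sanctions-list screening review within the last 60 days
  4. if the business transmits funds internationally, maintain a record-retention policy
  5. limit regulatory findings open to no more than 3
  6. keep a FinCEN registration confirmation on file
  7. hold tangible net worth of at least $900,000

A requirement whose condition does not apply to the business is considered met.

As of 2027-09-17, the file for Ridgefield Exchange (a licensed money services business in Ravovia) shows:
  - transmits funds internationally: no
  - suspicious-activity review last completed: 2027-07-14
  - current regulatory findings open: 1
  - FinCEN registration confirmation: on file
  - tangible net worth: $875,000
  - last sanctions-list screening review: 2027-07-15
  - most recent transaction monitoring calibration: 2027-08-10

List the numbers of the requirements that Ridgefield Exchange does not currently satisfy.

1, 2, 3, 7

1. transaction monitoring calibration 38 days ago vs limit 30 → not met
2. suspicious-activity review 65 days ago vs limit 60 → not met
3. sanctions-list screening review 64 days ago vs limit 60 → not met
4. condition 'transmits funds internationally' does not hold → requirement n/a → met
5. regulatory findings open 1 ≤ 3 → met
6. FinCEN registration confirmation present → met
7. tangible net worth $875,000 < $900,000 → not met
Not met: 1, 2, 3, 7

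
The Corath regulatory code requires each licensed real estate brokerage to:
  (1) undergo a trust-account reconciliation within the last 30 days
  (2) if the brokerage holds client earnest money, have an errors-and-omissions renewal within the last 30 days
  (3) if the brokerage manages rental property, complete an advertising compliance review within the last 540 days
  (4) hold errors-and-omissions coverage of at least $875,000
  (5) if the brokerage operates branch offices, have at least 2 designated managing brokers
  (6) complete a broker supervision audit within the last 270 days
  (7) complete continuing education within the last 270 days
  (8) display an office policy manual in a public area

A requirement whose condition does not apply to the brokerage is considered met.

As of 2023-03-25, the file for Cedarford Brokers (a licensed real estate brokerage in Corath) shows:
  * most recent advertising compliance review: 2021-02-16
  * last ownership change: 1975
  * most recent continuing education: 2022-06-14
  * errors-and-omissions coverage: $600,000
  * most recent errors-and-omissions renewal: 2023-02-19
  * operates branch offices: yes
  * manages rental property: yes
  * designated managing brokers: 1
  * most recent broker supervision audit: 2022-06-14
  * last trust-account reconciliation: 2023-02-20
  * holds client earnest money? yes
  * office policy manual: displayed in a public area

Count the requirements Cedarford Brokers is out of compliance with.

1. trust-account reconciliation 33 days ago vs limit 30 → not met
2. condition 'holds client earnest money' holds; errors-and-omissions renewal 34 days ago vs limit 30 → not met
3. condition 'manages rental property' holds; advertising compliance review 767 days ago vs limit 540 → not met
4. errors-and-omissions coverage $600,000 < $875,000 → not met
5. condition 'operates branch offices' holds; designated managing brokers 1 < 2 → not met
6. broker supervision audit 284 days ago vs limit 270 → not met
7. continuing education 284 days ago vs limit 270 → not met
8. office policy manual present → met
Not met: 7 of 8

7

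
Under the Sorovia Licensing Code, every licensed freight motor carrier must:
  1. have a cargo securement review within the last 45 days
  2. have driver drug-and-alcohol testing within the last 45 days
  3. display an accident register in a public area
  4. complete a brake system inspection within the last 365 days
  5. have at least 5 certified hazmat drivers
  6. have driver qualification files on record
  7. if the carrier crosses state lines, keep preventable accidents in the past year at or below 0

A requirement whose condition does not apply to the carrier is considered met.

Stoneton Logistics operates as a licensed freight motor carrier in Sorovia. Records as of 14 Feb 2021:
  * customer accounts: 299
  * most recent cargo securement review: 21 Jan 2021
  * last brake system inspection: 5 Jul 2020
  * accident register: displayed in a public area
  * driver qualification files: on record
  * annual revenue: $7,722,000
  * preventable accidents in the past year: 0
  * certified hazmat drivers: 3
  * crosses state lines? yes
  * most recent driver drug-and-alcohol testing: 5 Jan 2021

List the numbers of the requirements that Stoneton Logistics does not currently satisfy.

1. cargo securement review 24 days ago vs limit 45 → met
2. driver drug-and-alcohol testing 40 days ago vs limit 45 → met
3. accident register present → met
4. brake system inspection 224 days ago vs limit 365 → met
5. certified hazmat drivers 3 < 5 → not met
6. driver qualification files present → met
7. condition 'crosses state lines' holds; preventable accidents in the past year 0 ≤ 0 → met
Not met: 5

5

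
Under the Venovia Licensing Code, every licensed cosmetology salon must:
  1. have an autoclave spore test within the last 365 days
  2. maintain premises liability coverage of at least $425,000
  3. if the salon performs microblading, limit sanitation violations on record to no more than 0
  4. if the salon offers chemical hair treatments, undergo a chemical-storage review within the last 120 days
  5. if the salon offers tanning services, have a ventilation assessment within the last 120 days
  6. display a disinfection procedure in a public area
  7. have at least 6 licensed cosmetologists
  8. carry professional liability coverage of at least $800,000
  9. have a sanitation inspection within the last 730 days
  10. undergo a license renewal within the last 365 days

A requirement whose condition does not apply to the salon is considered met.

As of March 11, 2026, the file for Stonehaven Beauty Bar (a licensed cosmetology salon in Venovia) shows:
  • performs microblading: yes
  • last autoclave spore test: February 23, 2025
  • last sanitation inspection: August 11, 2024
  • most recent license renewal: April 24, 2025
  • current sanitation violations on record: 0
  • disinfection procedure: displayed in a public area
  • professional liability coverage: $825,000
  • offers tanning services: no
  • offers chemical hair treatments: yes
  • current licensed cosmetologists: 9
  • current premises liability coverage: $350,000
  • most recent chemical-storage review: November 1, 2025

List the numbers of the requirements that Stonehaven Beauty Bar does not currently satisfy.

1, 2, 4

1. autoclave spore test 381 days ago vs limit 365 → not met
2. premises liability coverage $350,000 < $425,000 → not met
3. condition 'performs microblading' holds; sanitation violations on record 0 ≤ 0 → met
4. condition 'offers chemical hair treatments' holds; chemical-storage review 130 days ago vs limit 120 → not met
5. condition 'offers tanning services' does not hold → requirement n/a → met
6. disinfection procedure present → met
7. licensed cosmetologists 9 ≥ 6 → met
8. professional liability coverage $825,000 ≥ $800,000 → met
9. sanitation inspection 577 days ago vs limit 730 → met
10. license renewal 321 days ago vs limit 365 → met
Not met: 1, 2, 4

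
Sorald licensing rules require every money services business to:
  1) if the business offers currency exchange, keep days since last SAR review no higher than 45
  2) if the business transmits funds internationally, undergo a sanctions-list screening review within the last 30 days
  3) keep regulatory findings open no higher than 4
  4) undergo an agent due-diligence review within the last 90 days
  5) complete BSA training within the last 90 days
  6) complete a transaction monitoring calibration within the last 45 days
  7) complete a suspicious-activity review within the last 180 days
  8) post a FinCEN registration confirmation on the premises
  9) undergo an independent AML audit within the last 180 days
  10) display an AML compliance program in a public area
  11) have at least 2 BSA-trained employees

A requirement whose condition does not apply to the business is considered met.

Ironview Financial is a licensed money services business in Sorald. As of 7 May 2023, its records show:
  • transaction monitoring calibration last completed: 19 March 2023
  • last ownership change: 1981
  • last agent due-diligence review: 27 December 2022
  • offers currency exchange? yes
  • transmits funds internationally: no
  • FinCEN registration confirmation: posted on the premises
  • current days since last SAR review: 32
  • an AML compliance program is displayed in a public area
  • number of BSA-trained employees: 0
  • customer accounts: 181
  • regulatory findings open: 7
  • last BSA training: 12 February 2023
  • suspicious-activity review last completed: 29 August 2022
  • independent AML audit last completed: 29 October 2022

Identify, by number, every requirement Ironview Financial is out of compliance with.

1. condition 'offers currency exchange' holds; days since last SAR review 32 ≤ 45 → met
2. condition 'transmits funds internationally' does not hold → requirement n/a → met
3. regulatory findings open 7 > 4 → not met
4. agent due-diligence review 131 days ago vs limit 90 → not met
5. BSA training 84 days ago vs limit 90 → met
6. transaction monitoring calibration 49 days ago vs limit 45 → not met
7. suspicious-activity review 251 days ago vs limit 180 → not met
8. FinCEN registration confirmation present → met
9. independent AML audit 190 days ago vs limit 180 → not met
10. AML compliance program present → met
11. BSA-trained employees 0 < 2 → not met
Not met: 3, 4, 6, 7, 9, 11

3, 4, 6, 7, 9, 11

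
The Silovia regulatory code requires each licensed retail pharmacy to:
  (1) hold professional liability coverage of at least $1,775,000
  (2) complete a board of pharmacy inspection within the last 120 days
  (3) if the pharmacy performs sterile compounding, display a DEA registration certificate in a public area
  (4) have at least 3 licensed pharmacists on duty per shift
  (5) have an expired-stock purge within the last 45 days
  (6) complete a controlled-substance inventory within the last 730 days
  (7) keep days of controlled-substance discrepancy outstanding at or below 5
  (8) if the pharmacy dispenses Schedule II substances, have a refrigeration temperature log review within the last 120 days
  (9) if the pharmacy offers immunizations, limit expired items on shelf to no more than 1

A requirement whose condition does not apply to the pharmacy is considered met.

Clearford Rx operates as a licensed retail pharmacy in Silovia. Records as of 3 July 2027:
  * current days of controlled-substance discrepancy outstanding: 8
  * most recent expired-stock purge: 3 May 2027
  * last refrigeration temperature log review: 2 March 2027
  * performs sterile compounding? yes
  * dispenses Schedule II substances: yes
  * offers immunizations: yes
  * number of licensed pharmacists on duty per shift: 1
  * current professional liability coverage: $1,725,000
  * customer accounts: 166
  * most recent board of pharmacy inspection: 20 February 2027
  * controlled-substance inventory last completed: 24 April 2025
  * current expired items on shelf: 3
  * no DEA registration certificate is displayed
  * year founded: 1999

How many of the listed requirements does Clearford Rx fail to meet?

1. professional liability coverage $1,725,000 < $1,775,000 → not met
2. board of pharmacy inspection 133 days ago vs limit 120 → not met
3. condition 'performs sterile compounding' holds; DEA registration certificate absent → not met
4. licensed pharmacists on duty per shift 1 < 3 → not met
5. expired-stock purge 61 days ago vs limit 45 → not met
6. controlled-substance inventory 800 days ago vs limit 730 → not met
7. days of controlled-substance discrepancy outstanding 8 > 5 → not met
8. condition 'dispenses Schedule II substances' holds; refrigeration temperature log review 123 days ago vs limit 120 → not met
9. condition 'offers immunizations' holds; expired items on shelf 3 > 1 → not met
Not met: 9 of 9

9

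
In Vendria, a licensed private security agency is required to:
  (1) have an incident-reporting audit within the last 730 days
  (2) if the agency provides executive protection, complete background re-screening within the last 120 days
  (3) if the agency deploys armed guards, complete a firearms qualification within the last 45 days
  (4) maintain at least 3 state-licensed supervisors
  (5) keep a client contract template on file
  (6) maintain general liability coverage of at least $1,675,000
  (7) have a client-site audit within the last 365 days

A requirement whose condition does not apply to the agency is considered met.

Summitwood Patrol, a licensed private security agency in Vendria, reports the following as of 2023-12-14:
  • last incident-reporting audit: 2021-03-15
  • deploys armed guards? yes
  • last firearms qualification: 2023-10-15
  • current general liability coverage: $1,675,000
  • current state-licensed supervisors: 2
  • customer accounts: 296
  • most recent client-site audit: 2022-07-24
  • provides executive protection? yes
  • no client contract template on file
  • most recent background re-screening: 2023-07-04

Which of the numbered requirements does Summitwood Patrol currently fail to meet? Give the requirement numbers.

1, 2, 3, 4, 5, 7

1. incident-reporting audit 1004 days ago vs limit 730 → not met
2. condition 'provides executive protection' holds; background re-screening 163 days ago vs limit 120 → not met
3. condition 'deploys armed guards' holds; firearms qualification 60 days ago vs limit 45 → not met
4. state-licensed supervisors 2 < 3 → not met
5. client contract template absent → not met
6. general liability coverage $1,675,000 ≥ $1,675,000 → met
7. client-site audit 508 days ago vs limit 365 → not met
Not met: 1, 2, 3, 4, 5, 7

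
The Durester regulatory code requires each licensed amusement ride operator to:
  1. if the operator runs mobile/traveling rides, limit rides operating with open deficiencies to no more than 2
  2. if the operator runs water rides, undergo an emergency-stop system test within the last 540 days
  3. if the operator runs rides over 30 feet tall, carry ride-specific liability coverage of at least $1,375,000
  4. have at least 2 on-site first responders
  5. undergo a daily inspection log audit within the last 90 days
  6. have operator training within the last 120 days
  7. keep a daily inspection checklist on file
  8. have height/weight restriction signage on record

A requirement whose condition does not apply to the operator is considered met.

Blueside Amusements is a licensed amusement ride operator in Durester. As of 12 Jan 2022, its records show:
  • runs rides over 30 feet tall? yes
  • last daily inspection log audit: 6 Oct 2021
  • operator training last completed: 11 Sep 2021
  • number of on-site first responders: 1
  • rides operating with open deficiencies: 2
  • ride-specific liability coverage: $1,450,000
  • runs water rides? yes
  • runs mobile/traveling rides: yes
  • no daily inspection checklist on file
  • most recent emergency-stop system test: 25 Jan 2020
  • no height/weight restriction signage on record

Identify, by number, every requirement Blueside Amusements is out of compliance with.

1. condition 'runs mobile/traveling rides' holds; rides operating with open deficiencies 2 ≤ 2 → met
2. condition 'runs water rides' holds; emergency-stop system test 718 days ago vs limit 540 → not met
3. condition 'runs rides over 30 feet tall' holds; ride-specific liability coverage $1,450,000 ≥ $1,375,000 → met
4. on-site first responders 1 < 2 → not met
5. daily inspection log audit 98 days ago vs limit 90 → not met
6. operator training 123 days ago vs limit 120 → not met
7. daily inspection checklist absent → not met
8. height/weight restriction signage absent → not met
Not met: 2, 4, 5, 6, 7, 8

2, 4, 5, 6, 7, 8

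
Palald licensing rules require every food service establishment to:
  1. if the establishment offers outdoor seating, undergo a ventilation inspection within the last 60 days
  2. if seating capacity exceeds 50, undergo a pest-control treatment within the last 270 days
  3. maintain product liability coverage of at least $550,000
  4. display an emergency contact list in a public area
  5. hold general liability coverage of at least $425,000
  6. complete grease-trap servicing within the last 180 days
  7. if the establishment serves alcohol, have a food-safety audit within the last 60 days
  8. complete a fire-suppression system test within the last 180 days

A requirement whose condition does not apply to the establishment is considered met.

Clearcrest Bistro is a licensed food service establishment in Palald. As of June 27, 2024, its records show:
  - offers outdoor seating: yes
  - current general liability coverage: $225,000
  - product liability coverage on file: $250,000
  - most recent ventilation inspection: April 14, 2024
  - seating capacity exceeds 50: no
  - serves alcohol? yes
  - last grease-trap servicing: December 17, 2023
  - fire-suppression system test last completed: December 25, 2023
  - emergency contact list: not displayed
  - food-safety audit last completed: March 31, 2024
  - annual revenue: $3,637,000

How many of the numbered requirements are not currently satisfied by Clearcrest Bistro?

1. condition 'offers outdoor seating' holds; ventilation inspection 74 days ago vs limit 60 → not met
2. condition 'seating capacity exceeds 50' does not hold → requirement n/a → met
3. product liability coverage $250,000 < $550,000 → not met
4. emergency contact list absent → not met
5. general liability coverage $225,000 < $425,000 → not met
6. grease-trap servicing 193 days ago vs limit 180 → not met
7. condition 'serves alcohol' holds; food-safety audit 88 days ago vs limit 60 → not met
8. fire-suppression system test 185 days ago vs limit 180 → not met
Not met: 7 of 8

7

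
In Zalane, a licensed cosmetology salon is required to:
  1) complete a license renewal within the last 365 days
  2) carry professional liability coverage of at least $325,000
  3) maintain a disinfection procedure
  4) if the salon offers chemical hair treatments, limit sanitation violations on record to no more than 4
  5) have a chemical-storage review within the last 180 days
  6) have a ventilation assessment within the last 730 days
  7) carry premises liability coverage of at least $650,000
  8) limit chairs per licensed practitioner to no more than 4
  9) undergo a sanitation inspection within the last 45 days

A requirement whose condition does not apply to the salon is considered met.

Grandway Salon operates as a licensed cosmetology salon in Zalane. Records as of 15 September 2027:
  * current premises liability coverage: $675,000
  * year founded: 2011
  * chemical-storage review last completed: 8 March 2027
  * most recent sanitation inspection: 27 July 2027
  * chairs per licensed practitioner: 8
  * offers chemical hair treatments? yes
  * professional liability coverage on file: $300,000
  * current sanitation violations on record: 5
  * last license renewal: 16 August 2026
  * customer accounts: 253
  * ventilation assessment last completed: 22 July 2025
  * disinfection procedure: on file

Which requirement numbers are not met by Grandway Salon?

1. license renewal 395 days ago vs limit 365 → not met
2. professional liability coverage $300,000 < $325,000 → not met
3. disinfection procedure present → met
4. condition 'offers chemical hair treatments' holds; sanitation violations on record 5 > 4 → not met
5. chemical-storage review 191 days ago vs limit 180 → not met
6. ventilation assessment 785 days ago vs limit 730 → not met
7. premises liability coverage $675,000 ≥ $650,000 → met
8. chairs per licensed practitioner 8 > 4 → not met
9. sanitation inspection 50 days ago vs limit 45 → not met
Not met: 1, 2, 4, 5, 6, 8, 9

1, 2, 4, 5, 6, 8, 9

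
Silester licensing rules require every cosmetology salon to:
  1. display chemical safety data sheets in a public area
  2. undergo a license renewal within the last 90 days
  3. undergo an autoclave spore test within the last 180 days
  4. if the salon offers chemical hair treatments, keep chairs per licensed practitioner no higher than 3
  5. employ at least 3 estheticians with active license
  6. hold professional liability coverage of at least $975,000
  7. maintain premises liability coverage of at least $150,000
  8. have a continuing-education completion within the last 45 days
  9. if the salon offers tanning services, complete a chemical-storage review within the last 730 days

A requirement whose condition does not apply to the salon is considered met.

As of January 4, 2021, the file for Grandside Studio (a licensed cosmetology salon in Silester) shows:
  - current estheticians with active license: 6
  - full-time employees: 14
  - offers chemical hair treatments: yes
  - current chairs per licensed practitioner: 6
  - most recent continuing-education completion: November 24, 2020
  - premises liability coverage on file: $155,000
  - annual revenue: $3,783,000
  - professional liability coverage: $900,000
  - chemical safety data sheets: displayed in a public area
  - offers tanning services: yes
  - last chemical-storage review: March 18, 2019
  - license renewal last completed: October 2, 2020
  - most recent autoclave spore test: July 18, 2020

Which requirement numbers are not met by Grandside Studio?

1. chemical safety data sheets present → met
2. license renewal 94 days ago vs limit 90 → not met
3. autoclave spore test 170 days ago vs limit 180 → met
4. condition 'offers chemical hair treatments' holds; chairs per licensed practitioner 6 > 3 → not met
5. estheticians with active license 6 ≥ 3 → met
6. professional liability coverage $900,000 < $975,000 → not met
7. premises liability coverage $155,000 ≥ $150,000 → met
8. continuing-education completion 41 days ago vs limit 45 → met
9. condition 'offers tanning services' holds; chemical-storage review 658 days ago vs limit 730 → met
Not met: 2, 4, 6

2, 4, 6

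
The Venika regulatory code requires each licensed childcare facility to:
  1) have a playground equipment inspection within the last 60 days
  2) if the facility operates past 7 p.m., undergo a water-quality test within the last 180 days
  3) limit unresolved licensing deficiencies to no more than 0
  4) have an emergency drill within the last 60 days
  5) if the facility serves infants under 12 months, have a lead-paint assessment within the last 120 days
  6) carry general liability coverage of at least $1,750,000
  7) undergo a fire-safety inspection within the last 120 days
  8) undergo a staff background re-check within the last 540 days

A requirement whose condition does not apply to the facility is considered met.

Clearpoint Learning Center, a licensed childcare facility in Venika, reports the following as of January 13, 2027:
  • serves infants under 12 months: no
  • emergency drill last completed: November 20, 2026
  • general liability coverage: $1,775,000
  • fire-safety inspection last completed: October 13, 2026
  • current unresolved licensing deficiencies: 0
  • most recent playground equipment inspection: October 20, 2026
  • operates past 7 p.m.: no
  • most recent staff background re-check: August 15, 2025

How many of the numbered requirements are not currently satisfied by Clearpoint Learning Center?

1. playground equipment inspection 85 days ago vs limit 60 → not met
2. condition 'operates past 7 p.m.' does not hold → requirement n/a → met
3. unresolved licensing deficiencies 0 ≤ 0 → met
4. emergency drill 54 days ago vs limit 60 → met
5. condition 'serves infants under 12 months' does not hold → requirement n/a → met
6. general liability coverage $1,775,000 ≥ $1,750,000 → met
7. fire-safety inspection 92 days ago vs limit 120 → met
8. staff background re-check 516 days ago vs limit 540 → met
Not met: 1 of 8

1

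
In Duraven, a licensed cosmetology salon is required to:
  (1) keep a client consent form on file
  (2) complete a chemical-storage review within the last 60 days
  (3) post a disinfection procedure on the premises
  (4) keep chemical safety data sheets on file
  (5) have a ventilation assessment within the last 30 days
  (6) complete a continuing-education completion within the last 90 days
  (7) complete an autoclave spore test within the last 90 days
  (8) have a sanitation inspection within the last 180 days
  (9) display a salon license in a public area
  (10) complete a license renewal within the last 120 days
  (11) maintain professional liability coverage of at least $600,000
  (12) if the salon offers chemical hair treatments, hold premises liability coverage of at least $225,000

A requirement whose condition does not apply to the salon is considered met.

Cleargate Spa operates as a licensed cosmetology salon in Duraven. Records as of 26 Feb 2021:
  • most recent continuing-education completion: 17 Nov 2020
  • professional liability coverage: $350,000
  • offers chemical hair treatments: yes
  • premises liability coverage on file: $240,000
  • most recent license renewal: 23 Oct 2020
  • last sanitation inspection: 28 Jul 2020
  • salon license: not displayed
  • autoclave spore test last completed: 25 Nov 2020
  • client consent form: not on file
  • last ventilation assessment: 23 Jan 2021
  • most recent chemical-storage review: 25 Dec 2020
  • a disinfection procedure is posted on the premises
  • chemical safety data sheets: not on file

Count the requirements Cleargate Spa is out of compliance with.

10

1. client consent form absent → not met
2. chemical-storage review 63 days ago vs limit 60 → not met
3. disinfection procedure present → met
4. chemical safety data sheets absent → not met
5. ventilation assessment 34 days ago vs limit 30 → not met
6. continuing-education completion 101 days ago vs limit 90 → not met
7. autoclave spore test 93 days ago vs limit 90 → not met
8. sanitation inspection 213 days ago vs limit 180 → not met
9. salon license absent → not met
10. license renewal 126 days ago vs limit 120 → not met
11. professional liability coverage $350,000 < $600,000 → not met
12. condition 'offers chemical hair treatments' holds; premises liability coverage $240,000 ≥ $225,000 → met
Not met: 10 of 12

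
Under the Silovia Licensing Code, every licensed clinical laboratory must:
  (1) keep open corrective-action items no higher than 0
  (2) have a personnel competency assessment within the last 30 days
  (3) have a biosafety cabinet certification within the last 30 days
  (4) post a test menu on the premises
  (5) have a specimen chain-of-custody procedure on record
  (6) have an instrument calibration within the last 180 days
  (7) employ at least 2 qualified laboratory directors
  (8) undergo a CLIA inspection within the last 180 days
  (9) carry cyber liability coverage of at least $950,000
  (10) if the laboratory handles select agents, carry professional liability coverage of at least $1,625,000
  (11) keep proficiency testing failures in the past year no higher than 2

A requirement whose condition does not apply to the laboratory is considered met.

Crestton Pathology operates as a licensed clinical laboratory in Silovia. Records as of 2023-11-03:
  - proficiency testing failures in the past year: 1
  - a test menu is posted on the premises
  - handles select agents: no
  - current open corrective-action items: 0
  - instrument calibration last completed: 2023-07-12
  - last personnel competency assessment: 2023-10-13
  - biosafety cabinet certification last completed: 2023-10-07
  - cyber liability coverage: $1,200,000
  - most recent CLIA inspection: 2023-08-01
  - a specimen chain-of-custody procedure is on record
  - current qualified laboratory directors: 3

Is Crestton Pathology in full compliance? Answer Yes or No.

Yes

1. open corrective-action items 0 ≤ 0 → met
2. personnel competency assessment 21 days ago vs limit 30 → met
3. biosafety cabinet certification 27 days ago vs limit 30 → met
4. test menu present → met
5. specimen chain-of-custody procedure present → met
6. instrument calibration 114 days ago vs limit 180 → met
7. qualified laboratory directors 3 ≥ 2 → met
8. CLIA inspection 94 days ago vs limit 180 → met
9. cyber liability coverage $1,200,000 ≥ $950,000 → met
10. condition 'handles select agents' does not hold → requirement n/a → met
11. proficiency testing failures in the past year 1 ≤ 2 → met
All met.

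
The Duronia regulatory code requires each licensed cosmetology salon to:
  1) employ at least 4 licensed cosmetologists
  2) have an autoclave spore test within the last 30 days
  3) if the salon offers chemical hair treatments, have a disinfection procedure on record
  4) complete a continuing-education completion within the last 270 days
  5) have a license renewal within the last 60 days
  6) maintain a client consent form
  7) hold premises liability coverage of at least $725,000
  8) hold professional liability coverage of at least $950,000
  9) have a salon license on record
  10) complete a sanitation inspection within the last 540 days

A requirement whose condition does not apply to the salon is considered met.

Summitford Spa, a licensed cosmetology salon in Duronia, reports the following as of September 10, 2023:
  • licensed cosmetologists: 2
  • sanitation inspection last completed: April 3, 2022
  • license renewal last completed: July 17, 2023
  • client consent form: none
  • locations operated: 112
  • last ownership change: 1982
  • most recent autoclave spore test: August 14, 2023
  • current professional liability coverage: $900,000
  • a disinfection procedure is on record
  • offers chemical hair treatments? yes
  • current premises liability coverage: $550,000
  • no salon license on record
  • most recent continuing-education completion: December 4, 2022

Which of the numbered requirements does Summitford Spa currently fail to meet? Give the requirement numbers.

1. licensed cosmetologists 2 < 4 → not met
2. autoclave spore test 27 days ago vs limit 30 → met
3. condition 'offers chemical hair treatments' holds; disinfection procedure present → met
4. continuing-education completion 280 days ago vs limit 270 → not met
5. license renewal 55 days ago vs limit 60 → met
6. client consent form absent → not met
7. premises liability coverage $550,000 < $725,000 → not met
8. professional liability coverage $900,000 < $950,000 → not met
9. salon license absent → not met
10. sanitation inspection 525 days ago vs limit 540 → met
Not met: 1, 4, 6, 7, 8, 9

1, 4, 6, 7, 8, 9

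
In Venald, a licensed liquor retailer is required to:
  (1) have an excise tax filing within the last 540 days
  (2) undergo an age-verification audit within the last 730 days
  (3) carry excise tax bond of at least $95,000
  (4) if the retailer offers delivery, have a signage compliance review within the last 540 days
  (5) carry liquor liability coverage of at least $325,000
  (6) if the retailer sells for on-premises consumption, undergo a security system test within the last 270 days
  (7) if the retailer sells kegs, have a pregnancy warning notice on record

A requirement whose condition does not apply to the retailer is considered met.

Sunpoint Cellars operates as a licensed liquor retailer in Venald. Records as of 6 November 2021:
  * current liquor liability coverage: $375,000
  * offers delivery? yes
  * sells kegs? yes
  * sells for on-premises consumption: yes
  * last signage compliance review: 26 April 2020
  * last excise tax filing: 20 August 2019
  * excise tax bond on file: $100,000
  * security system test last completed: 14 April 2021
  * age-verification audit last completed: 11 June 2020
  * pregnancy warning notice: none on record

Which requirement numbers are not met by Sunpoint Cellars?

1, 4, 7

1. excise tax filing 809 days ago vs limit 540 → not met
2. age-verification audit 513 days ago vs limit 730 → met
3. excise tax bond $100,000 ≥ $95,000 → met
4. condition 'offers delivery' holds; signage compliance review 559 days ago vs limit 540 → not met
5. liquor liability coverage $375,000 ≥ $325,000 → met
6. condition 'sells for on-premises consumption' holds; security system test 206 days ago vs limit 270 → met
7. condition 'sells kegs' holds; pregnancy warning notice absent → not met
Not met: 1, 4, 7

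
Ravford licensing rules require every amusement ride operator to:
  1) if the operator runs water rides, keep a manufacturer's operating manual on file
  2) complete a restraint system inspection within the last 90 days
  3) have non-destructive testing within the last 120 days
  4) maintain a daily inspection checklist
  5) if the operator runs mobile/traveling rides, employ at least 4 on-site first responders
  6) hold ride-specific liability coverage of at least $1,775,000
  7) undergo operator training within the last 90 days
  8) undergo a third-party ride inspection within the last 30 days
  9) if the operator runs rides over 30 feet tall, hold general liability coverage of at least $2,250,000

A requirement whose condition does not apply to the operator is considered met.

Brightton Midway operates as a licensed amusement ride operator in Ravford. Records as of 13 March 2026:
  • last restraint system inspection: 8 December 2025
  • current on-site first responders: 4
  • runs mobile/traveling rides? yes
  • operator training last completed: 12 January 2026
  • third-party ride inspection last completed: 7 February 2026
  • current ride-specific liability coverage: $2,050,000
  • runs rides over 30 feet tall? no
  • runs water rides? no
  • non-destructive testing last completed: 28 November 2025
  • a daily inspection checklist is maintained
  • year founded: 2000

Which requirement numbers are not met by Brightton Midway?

1. condition 'runs water rides' does not hold → requirement n/a → met
2. restraint system inspection 95 days ago vs limit 90 → not met
3. non-destructive testing 105 days ago vs limit 120 → met
4. daily inspection checklist present → met
5. condition 'runs mobile/traveling rides' holds; on-site first responders 4 ≥ 4 → met
6. ride-specific liability coverage $2,050,000 ≥ $1,775,000 → met
7. operator training 60 days ago vs limit 90 → met
8. third-party ride inspection 34 days ago vs limit 30 → not met
9. condition 'runs rides over 30 feet tall' does not hold → requirement n/a → met
Not met: 2, 8

2, 8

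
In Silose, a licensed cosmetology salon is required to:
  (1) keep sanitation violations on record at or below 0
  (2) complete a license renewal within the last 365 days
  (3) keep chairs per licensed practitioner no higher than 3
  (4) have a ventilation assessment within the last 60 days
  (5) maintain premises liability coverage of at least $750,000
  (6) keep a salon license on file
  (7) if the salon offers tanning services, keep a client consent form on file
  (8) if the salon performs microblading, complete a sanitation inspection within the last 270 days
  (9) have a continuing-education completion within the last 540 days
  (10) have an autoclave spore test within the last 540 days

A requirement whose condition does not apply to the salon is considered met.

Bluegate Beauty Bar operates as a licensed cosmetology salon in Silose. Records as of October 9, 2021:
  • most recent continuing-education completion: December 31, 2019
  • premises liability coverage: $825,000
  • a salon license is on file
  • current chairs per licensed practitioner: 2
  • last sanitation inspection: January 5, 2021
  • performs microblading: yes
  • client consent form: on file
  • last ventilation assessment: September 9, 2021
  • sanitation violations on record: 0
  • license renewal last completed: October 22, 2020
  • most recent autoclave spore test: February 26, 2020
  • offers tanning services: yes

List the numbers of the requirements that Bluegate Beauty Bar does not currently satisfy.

8, 9, 10

1. sanitation violations on record 0 ≤ 0 → met
2. license renewal 352 days ago vs limit 365 → met
3. chairs per licensed practitioner 2 ≤ 3 → met
4. ventilation assessment 30 days ago vs limit 60 → met
5. premises liability coverage $825,000 ≥ $750,000 → met
6. salon license present → met
7. condition 'offers tanning services' holds; client consent form present → met
8. condition 'performs microblading' holds; sanitation inspection 277 days ago vs limit 270 → not met
9. continuing-education completion 648 days ago vs limit 540 → not met
10. autoclave spore test 591 days ago vs limit 540 → not met
Not met: 8, 9, 10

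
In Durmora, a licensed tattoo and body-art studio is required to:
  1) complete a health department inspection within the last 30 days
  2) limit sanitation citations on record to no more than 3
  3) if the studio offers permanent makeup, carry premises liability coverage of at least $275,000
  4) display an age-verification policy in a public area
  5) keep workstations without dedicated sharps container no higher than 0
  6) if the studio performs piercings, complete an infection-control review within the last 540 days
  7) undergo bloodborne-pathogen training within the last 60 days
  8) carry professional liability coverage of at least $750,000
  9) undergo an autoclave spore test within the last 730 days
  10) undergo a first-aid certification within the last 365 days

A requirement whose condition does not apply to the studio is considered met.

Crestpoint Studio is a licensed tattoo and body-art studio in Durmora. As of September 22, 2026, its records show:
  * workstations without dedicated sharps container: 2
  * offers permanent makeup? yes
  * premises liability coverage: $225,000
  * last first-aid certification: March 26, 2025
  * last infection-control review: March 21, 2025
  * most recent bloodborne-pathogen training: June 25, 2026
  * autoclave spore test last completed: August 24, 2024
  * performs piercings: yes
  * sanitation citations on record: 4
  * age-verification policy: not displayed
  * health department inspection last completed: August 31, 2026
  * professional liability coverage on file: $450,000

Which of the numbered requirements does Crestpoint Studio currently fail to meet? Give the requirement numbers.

2, 3, 4, 5, 6, 7, 8, 9, 10

1. health department inspection 22 days ago vs limit 30 → met
2. sanitation citations on record 4 > 3 → not met
3. condition 'offers permanent makeup' holds; premises liability coverage $225,000 < $275,000 → not met
4. age-verification policy absent → not met
5. workstations without dedicated sharps container 2 > 0 → not met
6. condition 'performs piercings' holds; infection-control review 550 days ago vs limit 540 → not met
7. bloodborne-pathogen training 89 days ago vs limit 60 → not met
8. professional liability coverage $450,000 < $750,000 → not met
9. autoclave spore test 759 days ago vs limit 730 → not met
10. first-aid certification 545 days ago vs limit 365 → not met
Not met: 2, 3, 4, 5, 6, 7, 8, 9, 10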